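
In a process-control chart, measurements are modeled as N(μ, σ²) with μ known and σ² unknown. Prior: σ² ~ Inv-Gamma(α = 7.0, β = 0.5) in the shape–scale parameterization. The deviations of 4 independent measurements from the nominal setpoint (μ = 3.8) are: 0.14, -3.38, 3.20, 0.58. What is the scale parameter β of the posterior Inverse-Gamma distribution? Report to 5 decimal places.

With known mean μ and an Inverse-Gamma(α, β) prior on σ², the Normal likelihood is conjugate: posterior is Inv-Gamma(α + n/2, β + Σ(xᵢ−μ)²/2).
Σ(xᵢ−μ)² = (0.14)² + (-3.38)² + (3.20)² + (0.58)² = 22.0204.
Posterior: Inv-Gamma(7.0 + 4/2, 0.5 + 22.0204/2) = Inv-Gamma(9.00, 11.51020).
Posterior β = 11.51020.

11.51020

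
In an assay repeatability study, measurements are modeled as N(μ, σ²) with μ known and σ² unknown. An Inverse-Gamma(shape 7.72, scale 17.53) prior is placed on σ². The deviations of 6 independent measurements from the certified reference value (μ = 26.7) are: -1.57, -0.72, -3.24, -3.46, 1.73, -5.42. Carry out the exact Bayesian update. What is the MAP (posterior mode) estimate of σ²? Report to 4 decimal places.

3.9625

With known mean μ and an Inverse-Gamma(α, β) prior on σ², the Normal likelihood is conjugate: posterior is Inv-Gamma(α + n/2, β + Σ(xᵢ−μ)²/2).
Σ(xᵢ−μ)² = (-1.57)² + (-0.72)² + (-3.24)² + (-3.46)² + (1.73)² + (-5.42)² = 57.8218.
Posterior: Inv-Gamma(7.72 + 6/2, 17.53 + 57.8218/2) = Inv-Gamma(10.72, 46.44090).
Mode = β/(α+1) = 46.44090/11.72 = 3.9625.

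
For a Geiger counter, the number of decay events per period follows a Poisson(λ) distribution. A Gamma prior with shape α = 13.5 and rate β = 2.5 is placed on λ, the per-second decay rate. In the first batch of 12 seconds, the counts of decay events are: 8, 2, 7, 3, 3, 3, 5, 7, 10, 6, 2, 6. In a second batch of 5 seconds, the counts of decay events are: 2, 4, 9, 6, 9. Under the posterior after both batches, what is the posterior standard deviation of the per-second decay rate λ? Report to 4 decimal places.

With a Gamma(shape α, rate β) prior, the Poisson likelihood is conjugate: the posterior is Gamma(α + ΣXᵢ, β + n).
Batch 1: sum of counts S = 62 over n = 12 seconds.
After batch 1: Gamma(α+S, β+n) = Gamma(13.5+62, 2.5+12) = Gamma(75.5, 14.5).
Batch 2: sum of counts S = 30 over n = 5 seconds.
After batch 2: Gamma(α+S, β+n) = Gamma(75.5+30, 14.5+5) = Gamma(105.5, 19.5).
SD = √α/β = √105.5/19.5 = 0.5267.

0.5267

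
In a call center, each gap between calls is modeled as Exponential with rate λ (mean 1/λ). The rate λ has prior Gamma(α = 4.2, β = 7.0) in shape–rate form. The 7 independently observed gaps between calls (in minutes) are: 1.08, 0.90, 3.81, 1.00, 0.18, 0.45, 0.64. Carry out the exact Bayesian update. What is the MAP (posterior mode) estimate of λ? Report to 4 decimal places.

0.6773

With a Gamma(shape α, rate β) prior on the exponential rate λ, the posterior after n observations with total T = Σxᵢ is Gamma(α+n, β+T).
Sum of observations T = 8.06 minutes; n = 7.
Posterior: Gamma(4.2+7, 7.0+8.06) = Gamma(11.2, 15.06).
Mode = (α−1)/β = 0.6773.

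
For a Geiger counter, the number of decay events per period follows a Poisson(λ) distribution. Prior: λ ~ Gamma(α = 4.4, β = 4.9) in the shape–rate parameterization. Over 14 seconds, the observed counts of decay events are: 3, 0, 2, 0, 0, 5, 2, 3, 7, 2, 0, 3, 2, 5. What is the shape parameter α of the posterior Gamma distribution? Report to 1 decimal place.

38.4

With a Gamma(shape α, rate β) prior, the Poisson likelihood is conjugate: the posterior is Gamma(α + ΣXᵢ, β + n).
Sum of counts S = 34 over n = 14 seconds.
Posterior: Gamma(α+S, β+n) = Gamma(4.4+34, 4.9+14) = Gamma(38.4, 18.9).
Posterior α = 38.4.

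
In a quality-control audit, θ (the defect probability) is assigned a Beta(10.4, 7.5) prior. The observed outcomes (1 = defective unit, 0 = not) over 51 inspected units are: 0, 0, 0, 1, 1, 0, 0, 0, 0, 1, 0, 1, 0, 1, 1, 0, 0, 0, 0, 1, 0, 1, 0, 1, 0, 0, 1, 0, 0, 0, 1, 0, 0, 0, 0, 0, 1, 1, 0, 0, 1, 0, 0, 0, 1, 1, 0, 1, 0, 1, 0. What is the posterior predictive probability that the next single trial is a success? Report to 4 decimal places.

The Beta prior is conjugate to a Binomial/Bernoulli likelihood; the update adds successes to α and failures to β.
Posterior: Beta(α+k, β+n−k) = Beta(10.4+18, 7.5+33) = Beta(28.4, 40.5).
For a single future Bernoulli trial, P(success | data) = α/(α+β) = 0.4122.

0.4122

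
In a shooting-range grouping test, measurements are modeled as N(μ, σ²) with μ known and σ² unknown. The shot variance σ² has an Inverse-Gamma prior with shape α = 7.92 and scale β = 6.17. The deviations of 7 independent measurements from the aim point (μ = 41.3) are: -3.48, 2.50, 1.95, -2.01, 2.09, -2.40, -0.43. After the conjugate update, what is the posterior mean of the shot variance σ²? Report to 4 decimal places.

With known mean μ and an Inverse-Gamma(α, β) prior on σ², the Normal likelihood is conjugate: posterior is Inv-Gamma(α + n/2, β + Σ(xᵢ−μ)²/2).
Σ(xᵢ−μ)² = (-3.48)² + (2.50)² + (1.95)² + (-2.01)² + (2.09)² + (-2.40)² + (-0.43)² = 36.5160.
Posterior: Inv-Gamma(7.92 + 7/2, 6.17 + 36.5160/2) = Inv-Gamma(11.42, 24.42800).
E[σ²|data] = β/(α−1) = 24.42800/10.42 = 2.3443.

2.3443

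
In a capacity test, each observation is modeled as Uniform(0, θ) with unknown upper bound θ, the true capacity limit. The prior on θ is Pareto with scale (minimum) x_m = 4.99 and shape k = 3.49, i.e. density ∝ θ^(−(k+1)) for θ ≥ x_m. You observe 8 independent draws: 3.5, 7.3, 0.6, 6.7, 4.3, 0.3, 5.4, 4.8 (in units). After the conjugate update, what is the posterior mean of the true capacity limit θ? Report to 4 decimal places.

A Pareto(scale x_m, shape k) prior on the upper bound θ of Uniform(0, θ) is conjugate: posterior is Pareto(max(x_m, max xᵢ), k + n).
Sample maximum = 7.3; prior scale x_m = 4.99 → posterior scale = max = 7.30.
Posterior shape = 3.49 + 8 = 11.49.
E[θ|data] = k·x_m/(k−1) = 11.49·7.30/10.49 = 7.9959.

7.9959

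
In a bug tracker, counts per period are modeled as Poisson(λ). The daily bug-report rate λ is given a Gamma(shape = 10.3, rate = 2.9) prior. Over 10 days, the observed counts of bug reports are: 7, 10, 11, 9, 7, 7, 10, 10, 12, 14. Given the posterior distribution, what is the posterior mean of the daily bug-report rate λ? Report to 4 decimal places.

With a Gamma(shape α, rate β) prior, the Poisson likelihood is conjugate: the posterior is Gamma(α + ΣXᵢ, β + n).
Sum of counts S = 97 over n = 10 days.
Posterior: Gamma(α+S, β+n) = Gamma(10.3+97, 2.9+10) = Gamma(107.3, 12.9).
Posterior mean = α/β = 107.3/12.9 = 8.3178.

8.3178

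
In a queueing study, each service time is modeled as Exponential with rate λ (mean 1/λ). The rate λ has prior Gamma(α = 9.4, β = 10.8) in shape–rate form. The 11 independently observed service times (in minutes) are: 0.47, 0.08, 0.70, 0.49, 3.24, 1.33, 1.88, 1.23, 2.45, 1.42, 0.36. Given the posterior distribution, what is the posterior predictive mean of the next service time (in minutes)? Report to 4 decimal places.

1.2603

With a Gamma(shape α, rate β) prior on the exponential rate λ, the posterior after n observations with total T = Σxᵢ is Gamma(α+n, β+T).
Sum of observations T = 13.65 minutes; n = 11.
Posterior: Gamma(9.4+11, 10.8+13.65) = Gamma(20.4, 24.45).
The predictive distribution for the next observation is Lomax; its mean is β/(α−1) = 24.45/19.4 = 1.2603.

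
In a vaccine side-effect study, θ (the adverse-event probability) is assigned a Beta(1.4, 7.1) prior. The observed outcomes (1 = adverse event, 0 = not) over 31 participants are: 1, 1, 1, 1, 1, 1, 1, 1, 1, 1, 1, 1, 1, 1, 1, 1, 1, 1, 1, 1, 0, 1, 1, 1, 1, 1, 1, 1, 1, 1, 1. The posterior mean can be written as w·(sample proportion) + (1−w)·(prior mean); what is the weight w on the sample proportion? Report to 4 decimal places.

0.7848

The Beta prior is conjugate to a Binomial/Bernoulli likelihood; the update adds successes to α and failures to β.
Posterior mean = (α₀+k)/(α₀+β₀+n) = [n/(α₀+β₀+n)]·(k/n) + [(α₀+β₀)/(α₀+β₀+n)]·α₀/(α₀+β₀), so only n and the prior enter the weight.
The weight on the data is w = n/(α₀+β₀+n) = 31/(1.4+7.1+31) = 31/39.5 = 0.7848.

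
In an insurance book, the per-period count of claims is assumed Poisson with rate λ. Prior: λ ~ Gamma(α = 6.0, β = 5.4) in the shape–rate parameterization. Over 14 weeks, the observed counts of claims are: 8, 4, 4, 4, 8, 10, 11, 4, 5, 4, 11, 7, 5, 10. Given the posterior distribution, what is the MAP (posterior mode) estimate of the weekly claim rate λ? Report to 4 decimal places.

With a Gamma(shape α, rate β) prior, the Poisson likelihood is conjugate: the posterior is Gamma(α + ΣXᵢ, β + n).
Sum of counts S = 95 over n = 14 weeks.
Posterior: Gamma(α+S, β+n) = Gamma(6.0+95, 5.4+14) = Gamma(101.0, 19.4).
Mode of Gamma(α,β) for α≥1 is (α−1)/β = 100.0/19.4 = 5.1546.

5.1546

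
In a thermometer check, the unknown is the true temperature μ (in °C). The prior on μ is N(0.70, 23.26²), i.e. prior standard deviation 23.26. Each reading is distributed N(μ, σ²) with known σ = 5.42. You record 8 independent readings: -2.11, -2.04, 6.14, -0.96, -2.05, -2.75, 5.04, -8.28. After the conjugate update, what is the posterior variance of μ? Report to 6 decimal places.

For Normal data with known variance σ², a Normal(μ₀, σ₀²) prior on μ is conjugate. Posterior precision = 1/σ₀² + n/σ²; posterior mean is the precision-weighted average of μ₀ and x̄.
σ₀² = 23.26² = 541.0276, σ² = 5.42² = 29.3764; σ² + n·σ₀² = 29.3764 + 8·541.0276 = 4357.5972.
Posterior precision = 1/σ₀² + n/σ² = 1/541.0276 + 8/29.3764 = (σ² + n·σ₀²)/(σ₀²σ²) = 4357.5972/(541.0276·29.3764); posterior variance σₙ² = σ₀²σ²/(σ² + n·σ₀²) = 541.0276·29.3764/4357.5972 = 3.647295.

3.647295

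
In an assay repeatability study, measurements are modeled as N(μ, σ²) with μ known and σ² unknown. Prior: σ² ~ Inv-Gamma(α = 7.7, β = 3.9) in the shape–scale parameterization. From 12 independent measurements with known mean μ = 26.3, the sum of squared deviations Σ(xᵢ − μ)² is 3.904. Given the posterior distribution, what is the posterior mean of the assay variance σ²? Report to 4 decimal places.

0.4608

With known mean μ and an Inverse-Gamma(α, β) prior on σ², the Normal likelihood is conjugate: posterior is Inv-Gamma(α + n/2, β + Σ(xᵢ−μ)²/2).
Posterior: Inv-Gamma(7.7 + 12/2, 3.9 + 3.904/2) = Inv-Gamma(13.70, 5.8520).
E[σ²|data] = β/(α−1) = 5.8520/12.70 = 0.4608.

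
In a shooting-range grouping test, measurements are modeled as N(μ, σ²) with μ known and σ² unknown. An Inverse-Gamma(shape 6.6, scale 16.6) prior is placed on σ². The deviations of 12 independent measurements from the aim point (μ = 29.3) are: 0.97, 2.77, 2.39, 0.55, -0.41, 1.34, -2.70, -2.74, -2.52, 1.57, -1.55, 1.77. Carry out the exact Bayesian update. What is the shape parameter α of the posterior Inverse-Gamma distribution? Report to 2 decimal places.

12.60

With known mean μ and an Inverse-Gamma(α, β) prior on σ², the Normal likelihood is conjugate: posterior is Inv-Gamma(α + n/2, β + Σ(xᵢ−μ)²/2).
Σ(xᵢ−μ)² = (0.97)² + (2.77)² + (2.39)² + (0.55)² + (-0.41)² + (1.34)² + (-2.70)² + (-2.74)² + (-2.52)² + (1.57)² + (-1.55)² + (1.77)² = 45.7404.
Posterior: Inv-Gamma(6.6 + 12/2, 16.6 + 45.7404/2) = Inv-Gamma(12.60, 39.47020).
Posterior α = 12.60.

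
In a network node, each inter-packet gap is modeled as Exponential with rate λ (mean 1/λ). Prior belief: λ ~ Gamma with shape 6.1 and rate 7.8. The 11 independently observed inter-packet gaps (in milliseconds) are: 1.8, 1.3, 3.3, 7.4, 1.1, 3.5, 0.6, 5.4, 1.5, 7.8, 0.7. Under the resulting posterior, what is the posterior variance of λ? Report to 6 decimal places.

0.009602

With a Gamma(shape α, rate β) prior on the exponential rate λ, the posterior after n observations with total T = Σxᵢ is Gamma(α+n, β+T).
Sum of observations T = 34.4 milliseconds; n = 11.
Posterior: Gamma(6.1+11, 7.8+34.4) = Gamma(17.1, 42.2).
Var = α/β² = 0.009602.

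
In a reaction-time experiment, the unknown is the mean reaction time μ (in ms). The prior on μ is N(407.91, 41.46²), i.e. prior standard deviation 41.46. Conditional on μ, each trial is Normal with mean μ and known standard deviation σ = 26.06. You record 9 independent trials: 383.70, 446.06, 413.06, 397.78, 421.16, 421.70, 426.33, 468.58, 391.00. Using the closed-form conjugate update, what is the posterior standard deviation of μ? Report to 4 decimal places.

8.5021

For Normal data with known variance σ², a Normal(μ₀, σ₀²) prior on μ is conjugate. Posterior precision = 1/σ₀² + n/σ²; posterior mean is the precision-weighted average of μ₀ and x̄.
σ₀² = 41.46² = 1718.9316, σ² = 26.06² = 679.1236; σ² + n·σ₀² = 679.1236 + 9·1718.9316 = 16149.508.
Posterior precision = 1/σ₀² + n/σ² = 1/1718.9316 + 9/679.1236 = (σ² + n·σ₀²)/(σ₀²σ²) = 16149.508/(1718.9316·679.1236); posterior variance σₙ² = σ₀²σ²/(σ² + n·σ₀²) = 1718.9316·679.1236/16149.508 = 72.284990.
Posterior SD = √σₙ² = √(1718.9316·679.1236/16149.508) = 8.5021.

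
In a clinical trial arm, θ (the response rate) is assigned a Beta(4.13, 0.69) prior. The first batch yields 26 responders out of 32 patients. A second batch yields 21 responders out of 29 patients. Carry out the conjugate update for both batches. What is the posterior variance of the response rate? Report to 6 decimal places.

The Beta prior is conjugate to a Binomial/Bernoulli likelihood; the update adds successes to α and failures to β.
After batch 1: Beta(4.13+26, 0.69+6) = Beta(30.13, 6.69).
After batch 2: Beta(30.13+21, 6.69+8) = Beta(51.13, 14.69).
Var = αβ/((α+β)²(α+β+1)) = 51.13·14.69/(65.82²·66.82) = 0.002595.

0.002595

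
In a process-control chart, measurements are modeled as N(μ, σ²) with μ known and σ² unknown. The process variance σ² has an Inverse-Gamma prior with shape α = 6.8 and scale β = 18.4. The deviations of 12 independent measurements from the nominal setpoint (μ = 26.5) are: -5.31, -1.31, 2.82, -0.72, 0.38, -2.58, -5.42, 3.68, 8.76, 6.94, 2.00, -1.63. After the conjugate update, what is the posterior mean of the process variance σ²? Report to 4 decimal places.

With known mean μ and an Inverse-Gamma(α, β) prior on σ², the Normal likelihood is conjugate: posterior is Inv-Gamma(α + n/2, β + Σ(xᵢ−μ)²/2).
Σ(xᵢ−μ)² = (-5.31)² + (-1.31)² + (2.82)² + (-0.72)² + (0.38)² + (-2.58)² + (-5.42)² + (3.68)² + (8.76)² + (6.94)² + (2.00)² + (-1.63)² = 219.6607.
Posterior: Inv-Gamma(6.8 + 12/2, 18.4 + 219.6607/2) = Inv-Gamma(12.80, 128.23035).
E[σ²|data] = β/(α−1) = 128.23035/11.80 = 10.8670.

10.8670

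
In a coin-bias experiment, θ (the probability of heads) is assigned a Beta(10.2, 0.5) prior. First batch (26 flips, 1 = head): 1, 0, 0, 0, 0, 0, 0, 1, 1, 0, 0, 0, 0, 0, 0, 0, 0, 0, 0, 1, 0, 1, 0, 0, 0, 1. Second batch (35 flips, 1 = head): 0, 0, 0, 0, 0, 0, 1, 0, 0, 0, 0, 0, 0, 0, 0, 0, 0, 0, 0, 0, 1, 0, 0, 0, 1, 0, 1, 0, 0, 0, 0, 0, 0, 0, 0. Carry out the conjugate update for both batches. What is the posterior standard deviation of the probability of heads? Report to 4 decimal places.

0.0528

The Beta prior is conjugate to a Binomial/Bernoulli likelihood; the update adds successes to α and failures to β.
After batch 1: Beta(10.2+6, 0.5+20) = Beta(16.2, 20.5).
After batch 2: Beta(16.2+4, 20.5+31) = Beta(20.2, 51.5).
Var = αβ/((α+β)²(α+β+1)) = 20.2·51.5/(71.7²·72.7) = 0.00278347; SD = √0.00278347 = 0.0528.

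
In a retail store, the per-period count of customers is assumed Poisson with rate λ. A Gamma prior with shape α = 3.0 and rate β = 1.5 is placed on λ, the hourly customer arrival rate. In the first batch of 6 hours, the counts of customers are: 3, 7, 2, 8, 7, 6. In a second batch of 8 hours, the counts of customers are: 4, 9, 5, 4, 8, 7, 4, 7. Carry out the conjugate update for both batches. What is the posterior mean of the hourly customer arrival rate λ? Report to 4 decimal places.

With a Gamma(shape α, rate β) prior, the Poisson likelihood is conjugate: the posterior is Gamma(α + ΣXᵢ, β + n).
Batch 1: sum of counts S = 33 over n = 6 hours.
After batch 1: Gamma(α+S, β+n) = Gamma(3.0+33, 1.5+6) = Gamma(36.0, 7.5).
Batch 2: sum of counts S = 48 over n = 8 hours.
After batch 2: Gamma(α+S, β+n) = Gamma(36.0+48, 7.5+8) = Gamma(84.0, 15.5).
Posterior mean = α/β = 84.0/15.5 = 5.4194.

5.4194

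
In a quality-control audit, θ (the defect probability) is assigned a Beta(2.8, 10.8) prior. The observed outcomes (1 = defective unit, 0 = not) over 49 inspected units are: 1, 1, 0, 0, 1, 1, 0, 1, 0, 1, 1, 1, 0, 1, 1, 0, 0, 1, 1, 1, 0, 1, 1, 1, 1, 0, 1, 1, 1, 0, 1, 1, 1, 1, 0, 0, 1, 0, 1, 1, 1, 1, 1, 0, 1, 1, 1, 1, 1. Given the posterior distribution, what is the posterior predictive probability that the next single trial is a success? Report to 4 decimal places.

0.6038

The Beta prior is conjugate to a Binomial/Bernoulli likelihood; the update adds successes to α and failures to β.
Posterior: Beta(α+k, β+n−k) = Beta(2.8+35, 10.8+14) = Beta(37.8, 24.8).
For a single future Bernoulli trial, P(success | data) = α/(α+β) = 0.6038.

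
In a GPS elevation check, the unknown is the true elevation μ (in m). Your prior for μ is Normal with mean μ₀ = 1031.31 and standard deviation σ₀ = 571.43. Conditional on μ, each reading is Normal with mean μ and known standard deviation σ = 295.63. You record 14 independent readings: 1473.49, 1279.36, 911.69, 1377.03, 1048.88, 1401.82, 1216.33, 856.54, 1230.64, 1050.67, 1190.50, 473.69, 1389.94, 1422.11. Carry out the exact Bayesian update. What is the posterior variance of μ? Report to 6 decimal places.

6125.541557

For Normal data with known variance σ², a Normal(μ₀, σ₀²) prior on μ is conjugate. Posterior precision = 1/σ₀² + n/σ²; posterior mean is the precision-weighted average of μ₀ and x̄.
σ₀² = 571.43² = 326532.2449, σ² = 295.63² = 87397.0969; σ² + n·σ₀² = 87397.0969 + 14·326532.2449 = 4658848.5255.
Posterior precision = 1/σ₀² + n/σ² = 1/326532.2449 + 14/87397.0969 = (σ² + n·σ₀²)/(σ₀²σ²) = 4658848.5255/(326532.2449·87397.0969); posterior variance σₙ² = σ₀²σ²/(σ² + n·σ₀²) = 326532.2449·87397.0969/4658848.5255 = 6125.541557.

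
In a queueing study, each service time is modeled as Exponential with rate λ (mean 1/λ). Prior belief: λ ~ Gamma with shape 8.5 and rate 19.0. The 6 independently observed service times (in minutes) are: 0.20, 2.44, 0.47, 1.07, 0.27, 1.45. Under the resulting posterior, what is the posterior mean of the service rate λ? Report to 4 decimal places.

With a Gamma(shape α, rate β) prior on the exponential rate λ, the posterior after n observations with total T = Σxᵢ is Gamma(α+n, β+T).
Sum of observations T = 5.90 minutes; n = 6.
Posterior: Gamma(8.5+6, 19.0+5.90) = Gamma(14.5, 24.90).
Posterior mean of λ = α/β = 14.5/24.90 = 0.5823.

0.5823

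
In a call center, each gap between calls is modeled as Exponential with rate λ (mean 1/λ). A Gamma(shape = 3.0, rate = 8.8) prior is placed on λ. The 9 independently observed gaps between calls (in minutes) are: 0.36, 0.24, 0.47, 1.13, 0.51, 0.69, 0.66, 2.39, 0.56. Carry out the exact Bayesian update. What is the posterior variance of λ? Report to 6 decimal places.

With a Gamma(shape α, rate β) prior on the exponential rate λ, the posterior after n observations with total T = Σxᵢ is Gamma(α+n, β+T).
Sum of observations T = 7.01 minutes; n = 9.
Posterior: Gamma(3.0+9, 8.8+7.01) = Gamma(12.0, 15.81).
Var = α/β² = 0.048008.

0.048008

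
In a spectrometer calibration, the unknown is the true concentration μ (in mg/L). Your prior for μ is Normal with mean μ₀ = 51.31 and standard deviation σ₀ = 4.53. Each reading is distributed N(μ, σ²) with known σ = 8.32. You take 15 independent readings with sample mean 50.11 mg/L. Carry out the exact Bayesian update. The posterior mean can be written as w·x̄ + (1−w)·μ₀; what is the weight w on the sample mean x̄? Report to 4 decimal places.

0.8164

For Normal data with known variance σ², a Normal(μ₀, σ₀²) prior on μ is conjugate. Posterior precision = 1/σ₀² + n/σ²; posterior mean is the precision-weighted average of μ₀ and x̄.
σ₀² = 4.53² = 20.5209, σ² = 8.32² = 69.2224. Prior precision 1/σ₀² = 1/20.5209; data precision n/σ² = 15/69.2224.
w = (n/σ²)/(1/σ₀² + n/σ²) = n·σ₀²/(σ² + n·σ₀²) = 15·20.5209/(69.2224 + 15·20.5209) = 307.8135/377.0359 = 0.8164.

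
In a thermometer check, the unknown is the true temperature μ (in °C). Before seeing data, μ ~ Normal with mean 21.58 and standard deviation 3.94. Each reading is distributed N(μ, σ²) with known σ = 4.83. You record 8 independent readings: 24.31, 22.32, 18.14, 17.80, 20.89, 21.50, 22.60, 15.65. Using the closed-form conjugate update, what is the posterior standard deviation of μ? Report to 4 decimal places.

1.5668

For Normal data with known variance σ², a Normal(μ₀, σ₀²) prior on μ is conjugate. Posterior precision = 1/σ₀² + n/σ²; posterior mean is the precision-weighted average of μ₀ and x̄.
σ₀² = 3.94² = 15.5236, σ² = 4.83² = 23.3289; σ² + n·σ₀² = 23.3289 + 8·15.5236 = 147.5177.
Posterior precision = 1/σ₀² + n/σ² = 1/15.5236 + 8/23.3289 = (σ² + n·σ₀²)/(σ₀²σ²) = 147.5177/(15.5236·23.3289); posterior variance σₙ² = σ₀²σ²/(σ² + n·σ₀²) = 15.5236·23.3289/147.5177 = 2.454950.
Posterior SD = √σₙ² = √(15.5236·23.3289/147.5177) = 1.5668.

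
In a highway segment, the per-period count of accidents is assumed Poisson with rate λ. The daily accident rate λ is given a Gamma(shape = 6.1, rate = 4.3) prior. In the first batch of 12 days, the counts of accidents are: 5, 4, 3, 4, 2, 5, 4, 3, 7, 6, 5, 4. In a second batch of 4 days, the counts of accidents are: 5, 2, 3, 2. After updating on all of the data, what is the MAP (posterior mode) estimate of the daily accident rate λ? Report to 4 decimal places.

3.4039

With a Gamma(shape α, rate β) prior, the Poisson likelihood is conjugate: the posterior is Gamma(α + ΣXᵢ, β + n).
Batch 1: sum of counts S = 52 over n = 12 days.
After batch 1: Gamma(α+S, β+n) = Gamma(6.1+52, 4.3+12) = Gamma(58.1, 16.3).
Batch 2: sum of counts S = 12 over n = 4 days.
After batch 2: Gamma(α+S, β+n) = Gamma(58.1+12, 16.3+4) = Gamma(70.1, 20.3).
Mode of Gamma(α,β) for α≥1 is (α−1)/β = 69.1/20.3 = 3.4039.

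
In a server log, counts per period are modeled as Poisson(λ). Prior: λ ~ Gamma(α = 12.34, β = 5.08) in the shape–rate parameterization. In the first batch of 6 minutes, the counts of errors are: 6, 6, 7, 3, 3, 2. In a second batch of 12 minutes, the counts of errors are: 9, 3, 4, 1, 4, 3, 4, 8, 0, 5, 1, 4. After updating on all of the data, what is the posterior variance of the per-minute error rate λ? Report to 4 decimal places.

With a Gamma(shape α, rate β) prior, the Poisson likelihood is conjugate: the posterior is Gamma(α + ΣXᵢ, β + n).
Batch 1: sum of counts S = 27 over n = 6 minutes.
After batch 1: Gamma(α+S, β+n) = Gamma(12.34+27, 5.08+6) = Gamma(39.34, 11.08).
Batch 2: sum of counts S = 46 over n = 12 minutes.
After batch 2: Gamma(α+S, β+n) = Gamma(39.34+46, 11.08+12) = Gamma(85.34, 23.08).
Var = α/β² = 85.34/23.08² = 0.1602.

0.1602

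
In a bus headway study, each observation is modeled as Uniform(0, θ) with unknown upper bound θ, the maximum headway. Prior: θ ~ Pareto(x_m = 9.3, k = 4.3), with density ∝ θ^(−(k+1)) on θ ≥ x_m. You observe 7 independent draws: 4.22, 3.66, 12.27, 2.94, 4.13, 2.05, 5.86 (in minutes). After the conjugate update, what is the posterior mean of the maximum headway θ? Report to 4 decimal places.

13.4613

A Pareto(scale x_m, shape k) prior on the upper bound θ of Uniform(0, θ) is conjugate: posterior is Pareto(max(x_m, max xᵢ), k + n).
Sample maximum = 12.27; prior scale x_m = 9.3 → posterior scale = max = 12.27.
Posterior shape = 4.3 + 7 = 11.3.
E[θ|data] = k·x_m/(k−1) = 11.3·12.27/10.3 = 13.4613.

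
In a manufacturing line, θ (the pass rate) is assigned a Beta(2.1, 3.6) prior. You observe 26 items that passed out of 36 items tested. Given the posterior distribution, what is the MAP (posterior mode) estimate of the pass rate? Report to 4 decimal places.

The Beta prior is conjugate to a Binomial/Bernoulli likelihood; the update adds successes to α and failures to β.
Posterior: Beta(α+k, β+n−k) = Beta(2.1+26, 3.6+10) = Beta(28.1, 13.6).
Mode of Beta(a,b) for a,b>1 is (a−1)/(a+b−2) = 27.1/39.7 = 0.6826.

0.6826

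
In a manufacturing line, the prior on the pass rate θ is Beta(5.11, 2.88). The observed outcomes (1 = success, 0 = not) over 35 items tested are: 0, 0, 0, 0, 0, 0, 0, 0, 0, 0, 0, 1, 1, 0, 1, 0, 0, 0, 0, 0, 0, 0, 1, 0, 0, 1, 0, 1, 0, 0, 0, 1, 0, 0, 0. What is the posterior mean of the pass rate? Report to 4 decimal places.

The Beta prior is conjugate to a Binomial/Bernoulli likelihood; the update adds successes to α and failures to β.
Posterior: Beta(α+k, β+n−k) = Beta(5.11+7, 2.88+28) = Beta(12.11, 30.88).
Posterior mean = α/(α+β) = 12.11/42.99 = 0.2817.

0.2817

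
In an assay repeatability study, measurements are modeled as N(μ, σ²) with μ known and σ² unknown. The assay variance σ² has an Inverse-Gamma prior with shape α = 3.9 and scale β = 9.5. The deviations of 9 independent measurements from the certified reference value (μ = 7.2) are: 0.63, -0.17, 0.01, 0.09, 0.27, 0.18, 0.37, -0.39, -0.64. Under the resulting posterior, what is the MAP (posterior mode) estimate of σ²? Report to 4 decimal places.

With known mean μ and an Inverse-Gamma(α, β) prior on σ², the Normal likelihood is conjugate: posterior is Inv-Gamma(α + n/2, β + Σ(xᵢ−μ)²/2).
Σ(xᵢ−μ)² = (0.63)² + (-0.17)² + (0.01)² + (0.09)² + (0.27)² + (0.18)² + (0.37)² + (-0.39)² + (-0.64)² = 1.2379.
Posterior: Inv-Gamma(3.9 + 9/2, 9.5 + 1.2379/2) = Inv-Gamma(8.40, 10.11895).
Mode = β/(α+1) = 10.11895/9.40 = 1.0765.

1.0765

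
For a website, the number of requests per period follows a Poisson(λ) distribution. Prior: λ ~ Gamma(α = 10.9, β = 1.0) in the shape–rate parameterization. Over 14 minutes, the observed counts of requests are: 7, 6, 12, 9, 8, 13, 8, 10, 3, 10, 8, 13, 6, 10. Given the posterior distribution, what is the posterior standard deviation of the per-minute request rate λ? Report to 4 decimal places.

With a Gamma(shape α, rate β) prior, the Poisson likelihood is conjugate: the posterior is Gamma(α + ΣXᵢ, β + n).
Sum of counts S = 123 over n = 14 minutes.
Posterior: Gamma(α+S, β+n) = Gamma(10.9+123, 1.0+14) = Gamma(133.9, 15.0).
SD = √α/β = √133.9/15.0 = 0.7714.

0.7714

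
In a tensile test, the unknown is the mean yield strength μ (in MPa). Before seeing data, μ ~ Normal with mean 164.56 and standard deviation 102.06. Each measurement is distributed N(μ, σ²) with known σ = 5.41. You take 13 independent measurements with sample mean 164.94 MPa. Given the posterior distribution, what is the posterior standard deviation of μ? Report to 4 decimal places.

1.5003

For Normal data with known variance σ², a Normal(μ₀, σ₀²) prior on μ is conjugate. Posterior precision = 1/σ₀² + n/σ²; posterior mean is the precision-weighted average of μ₀ and x̄.
σ₀² = 102.06² = 10416.2436, σ² = 5.41² = 29.2681; σ² + n·σ₀² = 29.2681 + 13·10416.2436 = 135440.4349.
Posterior precision = 1/σ₀² + n/σ² = 1/10416.2436 + 13/29.2681 = (σ² + n·σ₀²)/(σ₀²σ²) = 135440.4349/(10416.2436·29.2681); posterior variance σₙ² = σ₀²σ²/(σ² + n·σ₀²) = 10416.2436·29.2681/135440.4349 = 2.250906.
Posterior SD = √σₙ² = √(10416.2436·29.2681/135440.4349) = 1.5003.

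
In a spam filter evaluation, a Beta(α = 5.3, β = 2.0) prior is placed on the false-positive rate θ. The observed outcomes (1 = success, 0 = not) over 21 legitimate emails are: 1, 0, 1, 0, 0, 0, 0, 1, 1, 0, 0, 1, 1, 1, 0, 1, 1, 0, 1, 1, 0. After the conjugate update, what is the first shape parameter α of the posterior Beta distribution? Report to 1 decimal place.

16.3

The Beta prior is conjugate to a Binomial/Bernoulli likelihood; the update adds successes to α and failures to β.
Posterior: Beta(α+k, β+n−k) = Beta(5.3+11, 2.0+10) = Beta(16.3, 12.0).
Posterior α = 16.3.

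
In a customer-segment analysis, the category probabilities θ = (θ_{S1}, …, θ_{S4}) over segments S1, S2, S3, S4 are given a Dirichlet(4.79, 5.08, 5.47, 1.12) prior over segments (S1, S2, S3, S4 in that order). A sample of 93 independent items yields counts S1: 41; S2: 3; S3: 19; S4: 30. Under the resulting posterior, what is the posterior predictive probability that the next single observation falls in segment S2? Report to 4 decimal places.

0.0738

The Dirichlet prior is conjugate to the Multinomial likelihood: each posterior αⱼ = prior αⱼ + observed count nⱼ.
Posterior concentration: (45.79, 8.08, 24.47, 31.12), total = 109.46.
P(next = S2 | data) = α_{S2}/Σα = 0.0738.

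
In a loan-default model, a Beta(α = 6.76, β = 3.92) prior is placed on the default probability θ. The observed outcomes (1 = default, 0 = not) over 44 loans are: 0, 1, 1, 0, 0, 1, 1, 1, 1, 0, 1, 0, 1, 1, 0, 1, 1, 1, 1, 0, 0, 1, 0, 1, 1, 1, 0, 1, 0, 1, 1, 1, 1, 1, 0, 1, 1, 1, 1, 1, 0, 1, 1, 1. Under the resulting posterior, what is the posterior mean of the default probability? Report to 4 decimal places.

0.6906

The Beta prior is conjugate to a Binomial/Bernoulli likelihood; the update adds successes to α and failures to β.
Posterior: Beta(α+k, β+n−k) = Beta(6.76+31, 3.92+13) = Beta(37.76, 16.92).
Posterior mean = α/(α+β) = 37.76/54.68 = 0.6906.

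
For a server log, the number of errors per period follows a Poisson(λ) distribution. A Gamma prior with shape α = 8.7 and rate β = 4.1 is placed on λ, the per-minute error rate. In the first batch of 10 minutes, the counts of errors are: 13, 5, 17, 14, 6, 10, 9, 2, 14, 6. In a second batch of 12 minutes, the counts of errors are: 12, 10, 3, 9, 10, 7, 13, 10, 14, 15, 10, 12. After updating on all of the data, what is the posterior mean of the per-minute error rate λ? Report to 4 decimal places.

8.8008

With a Gamma(shape α, rate β) prior, the Poisson likelihood is conjugate: the posterior is Gamma(α + ΣXᵢ, β + n).
Batch 1: sum of counts S = 96 over n = 10 minutes.
After batch 1: Gamma(α+S, β+n) = Gamma(8.7+96, 4.1+10) = Gamma(104.7, 14.1).
Batch 2: sum of counts S = 125 over n = 12 minutes.
After batch 2: Gamma(α+S, β+n) = Gamma(104.7+125, 14.1+12) = Gamma(229.7, 26.1).
Posterior mean = α/β = 229.7/26.1 = 8.8008.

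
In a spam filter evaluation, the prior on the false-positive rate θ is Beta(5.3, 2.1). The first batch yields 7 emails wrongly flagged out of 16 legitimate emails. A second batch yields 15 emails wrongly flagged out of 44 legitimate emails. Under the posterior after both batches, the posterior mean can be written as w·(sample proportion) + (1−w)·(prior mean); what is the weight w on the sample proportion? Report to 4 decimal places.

0.8902

The Beta prior is conjugate to a Binomial/Bernoulli likelihood; the update adds successes to α and failures to β.
Total number of legitimate emails: n = 16 + 44 = 60.
Posterior mean = (α₀+k)/(α₀+β₀+n) = [n/(α₀+β₀+n)]·(k/n) + [(α₀+β₀)/(α₀+β₀+n)]·α₀/(α₀+β₀), so only n and the prior enter the weight.
The weight on the data is w = n/(α₀+β₀+n) = 60/(5.3+2.1+60) = 60/67.4 = 0.8902.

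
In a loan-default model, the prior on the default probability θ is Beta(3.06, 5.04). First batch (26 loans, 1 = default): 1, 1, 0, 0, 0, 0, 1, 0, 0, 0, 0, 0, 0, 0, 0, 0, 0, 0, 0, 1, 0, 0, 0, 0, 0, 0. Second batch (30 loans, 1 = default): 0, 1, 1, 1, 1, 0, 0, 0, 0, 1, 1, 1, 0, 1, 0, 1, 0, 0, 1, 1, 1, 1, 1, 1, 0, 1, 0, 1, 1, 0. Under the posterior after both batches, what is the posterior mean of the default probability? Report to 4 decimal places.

The Beta prior is conjugate to a Binomial/Bernoulli likelihood; the update adds successes to α and failures to β.
After batch 1: Beta(3.06+4, 5.04+22) = Beta(7.06, 27.04).
After batch 2: Beta(7.06+18, 27.04+12) = Beta(25.06, 39.04).
Posterior mean = α/(α+β) = 25.06/64.10 = 0.3910.

0.3910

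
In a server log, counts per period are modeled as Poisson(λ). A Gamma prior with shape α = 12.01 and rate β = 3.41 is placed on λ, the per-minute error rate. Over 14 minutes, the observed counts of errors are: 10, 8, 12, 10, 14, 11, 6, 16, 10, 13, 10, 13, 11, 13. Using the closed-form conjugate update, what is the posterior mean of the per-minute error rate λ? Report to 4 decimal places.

With a Gamma(shape α, rate β) prior, the Poisson likelihood is conjugate: the posterior is Gamma(α + ΣXᵢ, β + n).
Sum of counts S = 157 over n = 14 minutes.
Posterior: Gamma(α+S, β+n) = Gamma(12.01+157, 3.41+14) = Gamma(169.01, 17.41).
Posterior mean = α/β = 169.01/17.41 = 9.7076.

9.7076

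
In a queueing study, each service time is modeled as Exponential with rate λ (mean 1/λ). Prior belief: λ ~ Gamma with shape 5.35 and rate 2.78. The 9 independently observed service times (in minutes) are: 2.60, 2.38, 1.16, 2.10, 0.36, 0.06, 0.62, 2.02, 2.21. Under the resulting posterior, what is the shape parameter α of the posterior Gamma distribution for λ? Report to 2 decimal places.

14.35

With a Gamma(shape α, rate β) prior on the exponential rate λ, the posterior after n observations with total T = Σxᵢ is Gamma(α+n, β+T).
Sum of observations T = 13.51 minutes; n = 9.
Posterior: Gamma(5.35+9, 2.78+13.51) = Gamma(14.35, 16.29).
Posterior α = 14.35.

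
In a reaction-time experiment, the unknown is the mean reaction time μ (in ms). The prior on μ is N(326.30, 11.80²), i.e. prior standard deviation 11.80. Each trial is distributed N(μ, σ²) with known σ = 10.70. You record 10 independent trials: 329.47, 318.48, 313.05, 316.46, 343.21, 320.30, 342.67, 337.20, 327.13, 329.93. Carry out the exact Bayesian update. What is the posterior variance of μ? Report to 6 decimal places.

For Normal data with known variance σ², a Normal(μ₀, σ₀²) prior on μ is conjugate. Posterior precision = 1/σ₀² + n/σ²; posterior mean is the precision-weighted average of μ₀ and x̄.
σ₀² = 11.80² = 139.24, σ² = 10.70² = 114.49; σ² + n·σ₀² = 114.49 + 10·139.24 = 1506.89.
Posterior precision = 1/σ₀² + n/σ² = 1/139.24 + 10/114.49 = (σ² + n·σ₀²)/(σ₀²σ²) = 1506.89/(139.24·114.49); posterior variance σₙ² = σ₀²σ²/(σ² + n·σ₀²) = 139.24·114.49/1506.89 = 10.579132.

10.579132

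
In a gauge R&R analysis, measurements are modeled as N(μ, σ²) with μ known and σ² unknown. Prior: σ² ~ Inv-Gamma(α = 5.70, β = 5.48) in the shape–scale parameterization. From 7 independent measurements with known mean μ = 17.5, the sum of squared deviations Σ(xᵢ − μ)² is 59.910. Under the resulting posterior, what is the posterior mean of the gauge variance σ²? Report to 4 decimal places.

4.3213

With known mean μ and an Inverse-Gamma(α, β) prior on σ², the Normal likelihood is conjugate: posterior is Inv-Gamma(α + n/2, β + Σ(xᵢ−μ)²/2).
Posterior: Inv-Gamma(5.70 + 7/2, 5.48 + 59.910/2) = Inv-Gamma(9.20, 35.4350).
E[σ²|data] = β/(α−1) = 35.4350/8.20 = 4.3213.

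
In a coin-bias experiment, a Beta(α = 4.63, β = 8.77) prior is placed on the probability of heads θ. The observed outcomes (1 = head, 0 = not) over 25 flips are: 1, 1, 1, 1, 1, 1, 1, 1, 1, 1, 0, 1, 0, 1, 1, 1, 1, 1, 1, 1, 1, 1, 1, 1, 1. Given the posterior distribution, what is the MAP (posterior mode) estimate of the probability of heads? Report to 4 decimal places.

The Beta prior is conjugate to a Binomial/Bernoulli likelihood; the update adds successes to α and failures to β.
Posterior: Beta(α+k, β+n−k) = Beta(4.63+23, 8.77+2) = Beta(27.63, 10.77).
Mode of Beta(a,b) for a,b>1 is (a−1)/(a+b−2) = 26.63/36.40 = 0.7316.

0.7316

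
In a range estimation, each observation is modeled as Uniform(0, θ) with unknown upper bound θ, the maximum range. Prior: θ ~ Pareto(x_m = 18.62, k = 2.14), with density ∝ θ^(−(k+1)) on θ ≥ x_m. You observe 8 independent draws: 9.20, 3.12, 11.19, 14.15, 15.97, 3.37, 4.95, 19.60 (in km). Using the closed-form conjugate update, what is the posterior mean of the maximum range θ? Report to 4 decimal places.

21.7444

A Pareto(scale x_m, shape k) prior on the upper bound θ of Uniform(0, θ) is conjugate: posterior is Pareto(max(x_m, max xᵢ), k + n).
Sample maximum = 19.60; prior scale x_m = 18.62 → posterior scale = max = 19.60.
Posterior shape = 2.14 + 8 = 10.14.
E[θ|data] = k·x_m/(k−1) = 10.14·19.60/9.14 = 21.7444.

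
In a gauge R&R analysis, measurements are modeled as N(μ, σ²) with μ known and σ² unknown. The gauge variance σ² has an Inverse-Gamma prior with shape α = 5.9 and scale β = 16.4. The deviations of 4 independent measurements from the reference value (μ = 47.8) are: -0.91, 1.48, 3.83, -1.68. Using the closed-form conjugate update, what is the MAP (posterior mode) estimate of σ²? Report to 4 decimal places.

2.9949

With known mean μ and an Inverse-Gamma(α, β) prior on σ², the Normal likelihood is conjugate: posterior is Inv-Gamma(α + n/2, β + Σ(xᵢ−μ)²/2).
Σ(xᵢ−μ)² = (-0.91)² + (1.48)² + (3.83)² + (-1.68)² = 20.5098.
Posterior: Inv-Gamma(5.9 + 4/2, 16.4 + 20.5098/2) = Inv-Gamma(7.90, 26.65490).
Mode = β/(α+1) = 26.65490/8.90 = 2.9949.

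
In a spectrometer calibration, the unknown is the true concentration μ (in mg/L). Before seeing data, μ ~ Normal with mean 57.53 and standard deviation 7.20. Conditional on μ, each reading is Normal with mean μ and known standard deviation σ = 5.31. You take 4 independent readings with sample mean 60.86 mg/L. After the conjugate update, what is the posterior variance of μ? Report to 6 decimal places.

6.205256

For Normal data with known variance σ², a Normal(μ₀, σ₀²) prior on μ is conjugate. Posterior precision = 1/σ₀² + n/σ²; posterior mean is the precision-weighted average of μ₀ and x̄.
σ₀² = 7.20² = 51.84, σ² = 5.31² = 28.1961; σ² + n·σ₀² = 28.1961 + 4·51.84 = 235.5561.
Posterior precision = 1/σ₀² + n/σ² = 1/51.84 + 4/28.1961 = (σ² + n·σ₀²)/(σ₀²σ²) = 235.5561/(51.84·28.1961); posterior variance σₙ² = σ₀²σ²/(σ² + n·σ₀²) = 51.84·28.1961/235.5561 = 6.205256.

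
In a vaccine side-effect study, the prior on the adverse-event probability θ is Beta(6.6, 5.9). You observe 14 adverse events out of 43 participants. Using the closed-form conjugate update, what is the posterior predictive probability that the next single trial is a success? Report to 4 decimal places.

The Beta prior is conjugate to a Binomial/Bernoulli likelihood; the update adds successes to α and failures to β.
Posterior: Beta(α+k, β+n−k) = Beta(6.6+14, 5.9+29) = Beta(20.6, 34.9).
For a single future Bernoulli trial, P(success | data) = α/(α+β) = 0.3712.

0.3712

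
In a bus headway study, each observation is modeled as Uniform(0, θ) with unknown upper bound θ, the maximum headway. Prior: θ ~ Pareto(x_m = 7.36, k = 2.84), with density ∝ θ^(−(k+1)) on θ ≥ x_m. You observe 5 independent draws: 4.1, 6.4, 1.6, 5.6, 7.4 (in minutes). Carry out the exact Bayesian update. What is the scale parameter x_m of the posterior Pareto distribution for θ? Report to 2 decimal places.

7.40

A Pareto(scale x_m, shape k) prior on the upper bound θ of Uniform(0, θ) is conjugate: posterior is Pareto(max(x_m, max xᵢ), k + n).
Sample maximum = 7.4; prior scale x_m = 7.36 → posterior scale = max = 7.40.
Posterior shape = 2.84 + 5 = 7.84.
Posterior scale x_m = 7.40.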